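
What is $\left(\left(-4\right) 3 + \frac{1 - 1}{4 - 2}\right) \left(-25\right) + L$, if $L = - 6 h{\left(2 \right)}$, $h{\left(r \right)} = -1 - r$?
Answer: $318$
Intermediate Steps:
$L = 18$ ($L = - 6 \left(-1 - 2\right) = \left(-6\right) \left(-3\right) = 18$)
$\left(\left(-4\right) 3 + \frac{1 - 1}{4 - 2}\right) \left(-25\right) + L = \left(\left(-4\right) 3 + \frac{1 - 1}{4 - 2}\right) \left(-25\right) + 18 = \left(-12 + \frac{0}{2}\right) \left(-25\right) + 18 = \left(-12 + 0 \cdot \frac{1}{2}\right) \left(-25\right) + 18 = \left(-12 + 0\right) \left(-25\right) + 18 = \left(-12\right) \left(-25\right) + 18 = 300 + 18 = 318$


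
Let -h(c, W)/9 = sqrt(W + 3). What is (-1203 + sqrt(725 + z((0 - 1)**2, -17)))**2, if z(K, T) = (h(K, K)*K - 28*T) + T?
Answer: (1203 - sqrt(1166))**2 ≈ 1.3662e+6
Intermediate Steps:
h(c, W) = -9*sqrt(3 + W) (h(c, W) = -9*sqrt(W + 3) = -9*sqrt(3 + W))
z(K, T) = -27*T - 9*K*sqrt(3 + K) (z(K, T) = ((-9*sqrt(3 + K))*K - 28*T) + T = (-9*K*sqrt(3 + K) - 28*T) + T = (-28*T - 9*K*sqrt(3 + K)) + T = -27*T - 9*K*sqrt(3 + K))
(-1203 + sqrt(725 + z((0 - 1)**2, -17)))**2 = (-1203 + sqrt(725 + (-27*(-17) - 9*(0 - 1)**2*sqrt(3 + (0 - 1)**2))))**2 = (-1203 + sqrt(725 + (459 - 9*(-1)**2*sqrt(3 + (-1)**2))))**2 = (-1203 + sqrt(725 + (459 - 9*1*sqrt(3 + 1))))**2 = (-1203 + sqrt(725 + (459 - 9*1*sqrt(4))))**2 = (-1203 + sqrt(725 + (459 - 9*1*2)))**2 = (-1203 + sqrt(725 + (459 - 18)))**2 = (-1203 + sqrt(725 + 441))**2 = (-1203 + sqrt(1166))**2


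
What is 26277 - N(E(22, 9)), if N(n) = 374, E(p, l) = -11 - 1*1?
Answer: 25903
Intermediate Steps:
E(p, l) = -12 (E(p, l) = -11 - 1 = -12)
26277 - N(E(22, 9)) = 26277 - 1*374 = 26277 - 374 = 25903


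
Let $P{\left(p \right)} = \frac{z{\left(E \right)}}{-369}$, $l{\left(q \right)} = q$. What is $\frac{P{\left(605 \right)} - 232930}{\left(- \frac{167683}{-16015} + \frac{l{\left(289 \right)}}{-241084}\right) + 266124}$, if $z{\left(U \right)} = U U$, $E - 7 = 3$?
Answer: $- \frac{331854437766530200}{379160270828850213} \approx -0.87524$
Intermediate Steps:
$E = 10$ ($E = 7 + 3 = 10$)
$z{\left(U \right)} = U^{2}$
$P{\left(p \right)} = - \frac{100}{369}$ ($P{\left(p \right)} = \frac{10^{2}}{-369} = 100 \left(- \frac{1}{369}\right) = - \frac{100}{369}$)
$\frac{P{\left(605 \right)} - 232930}{\left(- \frac{167683}{-16015} + \frac{l{\left(289 \right)}}{-241084}\right) + 266124} = \frac{- \frac{100}{369} - 232930}{\left(- \frac{167683}{-16015} + \frac{289}{-241084}\right) + 266124} = - \frac{85951270}{369 \left(\left(\left(-167683\right) \left(- \frac{1}{16015}\right) + 289 \left(- \frac{1}{241084}\right)\right) + 266124\right)} = - \frac{85951270}{369 \left(\left(\frac{167683}{16015} - \frac{289}{241084}\right) + 266124\right)} = - \frac{85951270}{369 \left(\frac{40421060037}{3860960260} + 266124\right)} = - \frac{85951270}{369 \cdot \frac{1027534609292277}{3860960260}} = \left(- \frac{85951270}{369}\right) \frac{3860960260}{1027534609292277} = - \frac{331854437766530200}{379160270828850213}$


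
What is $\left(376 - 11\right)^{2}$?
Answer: $133225$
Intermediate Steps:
$\left(376 - 11\right)^{2} = 365^{2} = 133225$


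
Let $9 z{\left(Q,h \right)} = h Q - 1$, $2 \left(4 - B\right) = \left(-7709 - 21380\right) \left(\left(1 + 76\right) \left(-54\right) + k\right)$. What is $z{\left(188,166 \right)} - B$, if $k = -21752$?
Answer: $\frac{3391663126}{9} \approx 3.7685 \cdot 10^{8}$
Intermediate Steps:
$B = -376847991$ ($B = 4 - \frac{\left(-7709 - 21380\right) \left(\left(1 + 76\right) \left(-54\right) - 21752\right)}{2} = 4 - \frac{\left(-29089\right) \left(77 \left(-54\right) - 21752\right)}{2} = 4 - \frac{\left(-29089\right) \left(-4158 - 21752\right)}{2} = 4 - \frac{\left(-29089\right) \left(-25910\right)}{2} = 4 - 376847995 = -376847991$)
$z{\left(Q,h \right)} = - \frac{1}{9} + \frac{Q h}{9}$ ($z{\left(Q,h \right)} = \frac{h Q - 1}{9} = \frac{Q h - 1}{9} = \frac{-1 + Q h}{9} = - \frac{1}{9} + \frac{Q h}{9}$)
$z{\left(188,166 \right)} - B = \left(- \frac{1}{9} + \frac{1}{9} \cdot 188 \cdot 166\right) - -376847991 = \left(- \frac{1}{9} + \frac{31208}{9}\right) + 376847991 = \frac{31207}{9} + 376847991 = \frac{3391663126}{9}$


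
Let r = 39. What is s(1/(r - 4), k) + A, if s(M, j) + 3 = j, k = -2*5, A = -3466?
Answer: -3479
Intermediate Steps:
k = -10
s(M, j) = -3 + j
s(1/(r - 4), k) + A = (-3 - 10) - 3466 = -13 - 3466 = -3479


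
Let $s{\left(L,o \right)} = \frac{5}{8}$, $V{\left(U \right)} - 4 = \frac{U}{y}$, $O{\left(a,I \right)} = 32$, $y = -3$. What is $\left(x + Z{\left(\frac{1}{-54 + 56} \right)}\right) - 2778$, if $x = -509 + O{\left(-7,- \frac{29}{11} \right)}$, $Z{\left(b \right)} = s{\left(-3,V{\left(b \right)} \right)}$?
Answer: $- \frac{26035}{8} \approx -3254.4$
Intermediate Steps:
$V{\left(U \right)} = 4 - \frac{U}{3}$ ($V{\left(U \right)} = 4 + \frac{U}{-3} = 4 + U \left(- \frac{1}{3}\right) = 4 - \frac{U}{3}$)
$s{\left(L,o \right)} = \frac{5}{8}$ ($s{\left(L,o \right)} = 5 \cdot \frac{1}{8} = \frac{5}{8}$)
$Z{\left(b \right)} = \frac{5}{8}$
$x = -477$ ($x = -509 + 32 = -477$)
$\left(x + Z{\left(\frac{1}{-54 + 56} \right)}\right) - 2778 = \left(-477 + \frac{5}{8}\right) - 2778 = - \frac{3811}{8} - 2778 = - \frac{26035}{8}$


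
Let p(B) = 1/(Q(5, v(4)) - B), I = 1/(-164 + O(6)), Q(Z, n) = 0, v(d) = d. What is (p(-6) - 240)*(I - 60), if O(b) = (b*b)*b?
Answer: 4488241/312 ≈ 14385.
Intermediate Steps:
O(b) = b³ (O(b) = b²*b = b³)
I = 1/52 (I = 1/(-164 + 6³) = 1/(-164 + 216) = 1/52 ≈ 0.019231)
p(B) = -1/B (p(B) = 1/(0 - B) = 1/(-B) = -1/B)
(p(-6) - 240)*(I - 60) = (-1/(-6) - 240)*(1/52 - 60) = (-1*(-⅙) - 240)*(-3119/52) = (⅙ - 240)*(-3119/52) = -1439/6*(-3119/52) = 4488241/312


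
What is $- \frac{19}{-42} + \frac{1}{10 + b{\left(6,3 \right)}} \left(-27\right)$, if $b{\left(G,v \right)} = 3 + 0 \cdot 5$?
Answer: $- \frac{887}{546} \approx -1.6245$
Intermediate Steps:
$b{\left(G,v \right)} = 3$ ($b{\left(G,v \right)} = 3 + 0 = 3$)
$- \frac{19}{-42} + \frac{1}{10 + b{\left(6,3 \right)}} \left(-27\right) = - \frac{19}{-42} + \frac{1}{10 + 3} \left(-27\right) = \left(-19\right) \left(- \frac{1}{42}\right) + \frac{1}{13} \left(-27\right) = \frac{19}{42} + \frac{1}{13} \left(-27\right) = \frac{19}{42} - \frac{27}{13} = - \frac{887}{546}$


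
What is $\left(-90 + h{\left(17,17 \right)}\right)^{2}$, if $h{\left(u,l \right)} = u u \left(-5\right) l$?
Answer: $607869025$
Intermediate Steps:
$h{\left(u,l \right)} = - 5 l u^{2}$ ($h{\left(u,l \right)} = u \left(- 5 u\right) l = - 5 u^{2} l = - 5 l u^{2}$)
$\left(-90 + h{\left(17,17 \right)}\right)^{2} = \left(-90 - 85 \cdot 17^{2}\right)^{2} = \left(-90 - 85 \cdot 289\right)^{2} = \left(-90 - 24565\right)^{2} = \left(-24655\right)^{2} = 607869025$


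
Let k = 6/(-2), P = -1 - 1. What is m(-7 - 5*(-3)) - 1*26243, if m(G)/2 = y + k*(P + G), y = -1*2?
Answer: -26283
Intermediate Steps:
y = -2
P = -2
k = -3 (k = 6*(-½) = -3)
m(G) = 8 - 6*G (m(G) = 2*(-2 - 3*(-2 + G)) = 2*(-2 + (6 - 3*G)) = 2*(4 - 3*G) = 8 - 6*G)
m(-7 - 5*(-3)) - 1*26243 = (8 - 6*(-7 - 5*(-3))) - 1*26243 = (8 - 6*(-7 + 15)) - 26243 = (8 - 6*8) - 26243 = (8 - 48) - 26243 = -40 - 26243 = -26283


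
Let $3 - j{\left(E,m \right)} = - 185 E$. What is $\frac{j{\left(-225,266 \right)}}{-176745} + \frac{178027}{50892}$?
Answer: $\frac{11194536313}{2998302180} \approx 3.7336$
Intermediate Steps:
$j{\left(E,m \right)} = 3 + 185 E$ ($j{\left(E,m \right)} = 3 - - 185 E = 3 + 185 E$)
$\frac{j{\left(-225,266 \right)}}{-176745} + \frac{178027}{50892} = \frac{3 + 185 \left(-225\right)}{-176745} + \frac{178027}{50892} = \left(3 - 41625\right) \left(- \frac{1}{176745}\right) + 178027 \cdot \frac{1}{50892} = \left(-41622\right) \left(- \frac{1}{176745}\right) + \frac{178027}{50892} = \frac{13874}{58915} + \frac{178027}{50892} = \frac{11194536313}{2998302180}$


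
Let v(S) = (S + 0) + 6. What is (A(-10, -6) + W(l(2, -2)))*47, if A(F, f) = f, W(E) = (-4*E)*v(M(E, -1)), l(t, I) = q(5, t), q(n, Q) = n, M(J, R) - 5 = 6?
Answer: -16262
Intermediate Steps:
M(J, R) = 11 (M(J, R) = 5 + 6 = 11)
v(S) = 6 + S (v(S) = S + 6 = 6 + S)
l(t, I) = 5
W(E) = -68*E (W(E) = (-4*E)*(6 + 11) = -4*E*17 = -68*E)
(A(-10, -6) + W(l(2, -2)))*47 = (-6 - 68*5)*47 = (-6 - 340)*47 = -346*47 = -16262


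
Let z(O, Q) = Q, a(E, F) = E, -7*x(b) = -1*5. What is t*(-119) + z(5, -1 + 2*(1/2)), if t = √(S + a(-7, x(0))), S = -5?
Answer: -238*I*√3 ≈ -412.23*I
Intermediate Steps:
x(b) = 5/7 (x(b) = -(-1)*5/7 = -⅐*(-5) = 5/7)
t = 2*I*√3 (t = √(-5 - 7) = √(-12) = 2*I*√3 ≈ 3.4641*I)
t*(-119) + z(5, -1 + 2*(1/2)) = (2*I*√3)*(-119) + (-1 + 2*(1/2)) = -238*I*√3 + (-1 + 2*(1*(½))) = -238*I*√3 + (-1 + 2*(½)) = -238*I*√3 + (-1 + 1) = -238*I*√3 + 0 = -238*I*√3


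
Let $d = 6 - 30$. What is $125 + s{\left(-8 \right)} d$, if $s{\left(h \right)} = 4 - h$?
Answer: $-163$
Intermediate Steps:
$d = -24$ ($d = 6 - 30 = -24$)
$125 + s{\left(-8 \right)} d = 125 + \left(4 - -8\right) \left(-24\right) = 125 + \left(4 + 8\right) \left(-24\right) = 125 + 12 \left(-24\right) = 125 - 288 = -163$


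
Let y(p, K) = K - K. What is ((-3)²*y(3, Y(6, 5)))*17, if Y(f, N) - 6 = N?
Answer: 0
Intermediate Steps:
Y(f, N) = 6 + N
y(p, K) = 0
((-3)²*y(3, Y(6, 5)))*17 = ((-3)²*0)*17 = (9*0)*17 = 0*17 = 0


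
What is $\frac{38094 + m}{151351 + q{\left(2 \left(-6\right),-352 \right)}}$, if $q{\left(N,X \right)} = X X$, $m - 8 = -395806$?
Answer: $- \frac{357704}{275255} \approx -1.2995$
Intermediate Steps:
$m = -395798$ ($m = 8 - 395806 = -395798$)
$q{\left(N,X \right)} = X^{2}$
$\frac{38094 + m}{151351 + q{\left(2 \left(-6\right),-352 \right)}} = \frac{38094 - 395798}{151351 + \left(-352\right)^{2}} = - \frac{357704}{151351 + 123904} = - \frac{357704}{275255}$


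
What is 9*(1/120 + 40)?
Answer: 14403/40 ≈ 360.08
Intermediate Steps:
9*(1/120 + 40) = 9*(4801/120) = 14403/40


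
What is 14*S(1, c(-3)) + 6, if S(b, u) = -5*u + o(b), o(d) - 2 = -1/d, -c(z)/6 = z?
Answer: -1240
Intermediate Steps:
c(z) = -6*z
o(d) = 2 - 1/d
S(b, u) = 2 - 1/b - 5*u (S(b, u) = -5*u + (2 - 1/b) = 2 - 1/b - 5*u)
14*S(1, c(-3)) + 6 = 14*(2 - 1/1 - (-30)*(-3)) + 6 = 14*(2 - 1*1 - 5*18) + 6 = 14*(2 - 1 - 90) + 6 = 14*(-89) + 6 = -1246 + 6 = -1240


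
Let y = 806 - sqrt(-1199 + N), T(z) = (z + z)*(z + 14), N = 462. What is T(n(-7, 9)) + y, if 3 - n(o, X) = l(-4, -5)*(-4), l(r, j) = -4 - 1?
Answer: 908 - I*sqrt(737) ≈ 908.0 - 27.148*I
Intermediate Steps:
l(r, j) = -5
n(o, X) = -17 (n(o, X) = 3 - (-5)*(-4) = 3 - 1*20 = 3 - 20 = -17)
T(z) = 2*z*(14 + z) (T(z) = (2*z)*(14 + z) = 2*z*(14 + z))
y = 806 - I*sqrt(737) (y = 806 - sqrt(-1199 + 462) = 806 - sqrt(-737) = 806 - I*sqrt(737) ≈ 806.0 - 27.148*I)
T(n(-7, 9)) + y = 2*(-17)*(14 - 17) + (806 - I*sqrt(737)) = 2*(-17)*(-3) + (806 - I*sqrt(737)) = 102 + (806 - I*sqrt(737)) = 908 - I*sqrt(737)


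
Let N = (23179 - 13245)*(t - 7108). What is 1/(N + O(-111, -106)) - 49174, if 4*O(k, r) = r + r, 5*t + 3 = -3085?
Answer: -18869579195163/383730817 ≈ -49174.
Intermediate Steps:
t = -3088/5 (t = -3/5 + (1/5)*(-3085) = -3/5 - 617 = -3088/5 ≈ -617.60)
O(k, r) = r/2 (O(k, r) = (r + r)/4 = (2*r)/4 = r/2)
N = -383730552/5 (N = (23179 - 13245)*(-3088/5 - 7108) = 9934*(-38628/5) = -383730552/5 ≈ -7.6746e+7)
1/(N + O(-111, -106)) - 49174 = 1/(-383730552/5 + (1/2)*(-106)) - 49174 = 1/(-383730552/5 - 53) - 49174 = 1/(-383730817/5) - 49174 = -5/383730817 - 49174 = -18869579195163/383730817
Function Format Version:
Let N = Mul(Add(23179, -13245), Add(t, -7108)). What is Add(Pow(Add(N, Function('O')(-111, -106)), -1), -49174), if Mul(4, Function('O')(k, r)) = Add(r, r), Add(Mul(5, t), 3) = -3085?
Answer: Rational(-18869579195163, 383730817) ≈ -49174.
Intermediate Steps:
t = Rational(-3088, 5) (t = Add(Rational(-3, 5), Mul(Rational(1, 5), -3085)) = Add(Rational(-3, 5), -617) = Rational(-3088, 5) ≈ -617.60)
Function('O')(k, r) = Mul(Rational(1, 2), r) (Function('O')(k, r) = Mul(Rational(1, 4), Add(r, r)) = Mul(Rational(1, 4), Mul(2, r)) = Mul(Rational(1, 2), r))
N = Rational(-383730552, 5) (N = Mul(Add(23179, -13245), Add(Rational(-3088, 5), -7108)) = Mul(9934, Rational(-38628, 5)) = Rational(-383730552, 5) ≈ -7.6746e+7)
Add(Pow(Add(N, Function('O')(-111, -106)), -1), -49174) = Add(Pow(Add(Rational(-383730552, 5), Mul(Rational(1, 2), -106)), -1), -49174) = Add(Pow(Add(Rational(-383730552, 5), -53), -1), -49174) = Add(Pow(Rational(-383730817, 5), -1), -49174) = Add(Rational(-5, 383730817), -49174) = Rational(-18869579195163, 383730817)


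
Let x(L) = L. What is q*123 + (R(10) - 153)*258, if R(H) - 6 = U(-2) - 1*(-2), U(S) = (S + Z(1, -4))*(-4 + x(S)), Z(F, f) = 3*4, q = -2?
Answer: -53136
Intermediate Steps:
Z(F, f) = 12
U(S) = (-4 + S)*(12 + S) (U(S) = (S + 12)*(-4 + S) = (12 + S)*(-4 + S) = (-4 + S)*(12 + S))
R(H) = -52 (R(H) = 6 + ((-48 + (-2)² + 8*(-2)) - 1*(-2)) = 6 + ((-48 + 4 - 16) + 2) = 6 + (-60 + 2) = 6 - 58 = -52)
q*123 + (R(10) - 153)*258 = -2*123 + (-52 - 153)*258 = -246 - 205*258 = -246 - 52890 = -53136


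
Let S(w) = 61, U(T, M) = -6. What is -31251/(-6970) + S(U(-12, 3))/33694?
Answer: 15491123/3453635 ≈ 4.4855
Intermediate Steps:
-31251/(-6970) + S(U(-12, 3))/33694 = -31251/(-6970) + 61/33694 = -31251*(-1/6970) + 61*(1/33694) = 31251/6970 + 61/33694 = 15491123/3453635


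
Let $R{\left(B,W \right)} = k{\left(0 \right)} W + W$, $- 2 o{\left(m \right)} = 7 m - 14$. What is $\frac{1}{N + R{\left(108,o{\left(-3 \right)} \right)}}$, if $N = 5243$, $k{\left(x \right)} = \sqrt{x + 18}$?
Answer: $\frac{334}{1756657} - \frac{10 \sqrt{2}}{5269971} \approx 0.00018745$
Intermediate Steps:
$o{\left(m \right)} = 7 - \frac{7 m}{2}$ ($o{\left(m \right)} = - \frac{7 m - 14}{2} = - \frac{-14 + 7 m}{2} = 7 - \frac{7 m}{2}$)
$k{\left(x \right)} = \sqrt{18 + x}$
$R{\left(B,W \right)} = W + 3 W \sqrt{2}$ ($R{\left(B,W \right)} = \sqrt{18 + 0} W + W = \sqrt{18} W + W = 3 \sqrt{2} W + W = 3 W \sqrt{2} + W = W + 3 W \sqrt{2}$)
$\frac{1}{N + R{\left(108,o{\left(-3 \right)} \right)}} = \frac{1}{5243 + \left(7 - - \frac{21}{2}\right) \left(1 + 3 \sqrt{2}\right)} = \frac{1}{5243 + \left(7 + \frac{21}{2}\right) \left(1 + 3 \sqrt{2}\right)} = \frac{1}{5243 + \frac{35 \left(1 + 3 \sqrt{2}\right)}{2}} = \frac{1}{5243 + \left(\frac{35}{2} + \frac{105 \sqrt{2}}{2}\right)} = \frac{1}{\frac{10521}{2} + \frac{105 \sqrt{2}}{2}}$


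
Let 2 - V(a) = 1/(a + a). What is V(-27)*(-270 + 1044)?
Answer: 4687/3 ≈ 1562.3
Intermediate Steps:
V(a) = 2 - 1/(2*a) (V(a) = 2 - 1/(a + a) = 2 - 1/(2*a))
V(-27)*(-270 + 1044) = (2 - ½/(-27))*(-270 + 1044) = (2 - ½*(-1/27))*774 = (2 + 1/54)*774 = (109/54)*774 = 4687/3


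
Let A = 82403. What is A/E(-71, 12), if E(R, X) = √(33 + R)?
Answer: -4337*I*√38/2 ≈ -13368.0*I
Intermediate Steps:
A/E(-71, 12) = 82403/(√(33 - 71)) = 82403/(√(-38)) = 82403/((I*√38)) = 82403*(-I*√38/38) = -4337*I*√38/2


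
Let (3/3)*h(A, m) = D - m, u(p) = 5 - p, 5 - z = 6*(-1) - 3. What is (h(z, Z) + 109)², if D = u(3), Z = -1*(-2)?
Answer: 11881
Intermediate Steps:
Z = 2
z = 14 (z = 5 - (6*(-1) - 3) = 5 - (-6 - 3) = 5 - 1*(-9) = 5 + 9 = 14)
D = 2 (D = 5 - 1*3 = 5 - 3 = 2)
h(A, m) = 2 - m
(h(z, Z) + 109)² = ((2 - 1*2) + 109)² = ((2 - 2) + 109)² = (0 + 109)² = 109² = 11881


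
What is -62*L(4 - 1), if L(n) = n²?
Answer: -558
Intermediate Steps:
-62*L(4 - 1) = -62*(4 - 1)² = -62*3² = -62*9 = -558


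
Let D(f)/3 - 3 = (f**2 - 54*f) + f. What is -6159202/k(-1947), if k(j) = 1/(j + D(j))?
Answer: -71939861230524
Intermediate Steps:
D(f) = 9 - 159*f + 3*f**2 (D(f) = 9 + 3*((f**2 - 54*f) + f) = 9 + 3*(f**2 - 53*f) = 9 + (-159*f + 3*f**2) = 9 - 159*f + 3*f**2)
k(j) = 1/(9 - 158*j + 3*j**2) (k(j) = 1/(j + (9 - 159*j + 3*j**2)) = 1/(9 - 158*j + 3*j**2))
-6159202/k(-1947) = -6159202/(1/(9 - 158*(-1947) + 3*(-1947)**2)) = -6159202/(1/(9 + 307626 + 3*3790809)) = -6159202/(1/(9 + 307626 + 11372427)) = -6159202/(1/11680062) = -6159202/1/11680062 = -6159202*11680062 = -71939861230524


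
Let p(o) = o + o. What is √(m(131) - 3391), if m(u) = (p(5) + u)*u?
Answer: 2*√3770 ≈ 122.80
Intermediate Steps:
p(o) = 2*o
m(u) = u*(10 + u) (m(u) = (2*5 + u)*u = (10 + u)*u = u*(10 + u))
√(m(131) - 3391) = √(131*(10 + 131) - 3391) = √(131*141 - 3391) = √(18471 - 3391) = √15080 = 2*√3770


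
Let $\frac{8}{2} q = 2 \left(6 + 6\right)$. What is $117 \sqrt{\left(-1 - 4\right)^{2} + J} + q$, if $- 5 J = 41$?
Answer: $6 + \frac{234 \sqrt{105}}{5} \approx 485.56$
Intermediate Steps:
$J = - \frac{41}{5}$ ($J = \left(- \frac{1}{5}\right) 41 = - \frac{41}{5} \approx -8.2$)
$q = 6$ ($q = \frac{2 \left(6 + 6\right)}{4} = \frac{2 \cdot 12}{4} = \frac{1}{4} \cdot 24 = 6$)
$117 \sqrt{\left(-1 - 4\right)^{2} + J} + q = 117 \sqrt{\left(-1 - 4\right)^{2} - \frac{41}{5}} + 6 = 117 \sqrt{\left(-5\right)^{2} - \frac{41}{5}} + 6 = 117 \sqrt{25 - \frac{41}{5}} + 6 = 117 \sqrt{\frac{84}{5}} + 6 = 117 \frac{2 \sqrt{105}}{5} + 6 = \frac{234 \sqrt{105}}{5} + 6 = 6 + \frac{234 \sqrt{105}}{5}$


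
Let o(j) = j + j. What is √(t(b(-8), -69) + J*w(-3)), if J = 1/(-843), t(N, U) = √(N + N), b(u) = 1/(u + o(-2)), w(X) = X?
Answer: √(10116 + 473766*I*√6)/1686 ≈ 0.45377 + 0.44984*I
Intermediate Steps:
o(j) = 2*j
b(u) = 1/(-4 + u) (b(u) = 1/(u + 2*(-2)) = 1/(u - 4) = 1/(-4 + u))
t(N, U) = √2*√N (t(N, U) = √(2*N) = √2*√N)
J = -1/843 ≈ -0.0011862
√(t(b(-8), -69) + J*w(-3)) = √(√2*√(1/(-4 - 8)) - 1/843*(-3)) = √(√2*√(1/(-12)) + 1/281) = √(√2*√(-1/12) + 1/281) = √(√2*(I*√3/6) + 1/281) = √(I*√6/6 + 1/281) = √(1/281 + I*√6/6)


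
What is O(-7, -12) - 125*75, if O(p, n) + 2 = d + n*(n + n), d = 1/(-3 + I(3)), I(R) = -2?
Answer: -45446/5 ≈ -9089.2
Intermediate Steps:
d = -1/5 (d = 1/(-3 - 2) = 1/(-5) = -1/5 ≈ -0.20000)
O(p, n) = -11/5 + 2*n**2 (O(p, n) = -2 + (-1/5 + n*(n + n)) = -2 + (-1/5 + n*(2*n)) = -2 + (-1/5 + 2*n**2) = -11/5 + 2*n**2)
O(-7, -12) - 125*75 = (-11/5 + 2*(-12)**2) - 125*75 = (-11/5 + 2*144) - 9375 = (-11/5 + 288) - 9375 = 1429/5 - 9375 = -45446/5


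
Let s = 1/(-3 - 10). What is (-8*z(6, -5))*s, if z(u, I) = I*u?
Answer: -240/13 ≈ -18.462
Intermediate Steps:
s = -1/13 (s = 1/(-13) = -1/13 ≈ -0.076923)
(-8*z(6, -5))*s = -(-40)*6*(-1/13) = -8*(-30)*(-1/13) = 240*(-1/13) = -240/13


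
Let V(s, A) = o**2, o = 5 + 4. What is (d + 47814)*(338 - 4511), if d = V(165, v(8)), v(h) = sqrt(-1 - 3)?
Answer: -199865835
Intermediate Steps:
v(h) = 2*I (v(h) = sqrt(-4) = 2*I)
o = 9
V(s, A) = 81 (V(s, A) = 9**2 = 81)
d = 81
(d + 47814)*(338 - 4511) = (81 + 47814)*(338 - 4511) = 47895*(-4173) = -199865835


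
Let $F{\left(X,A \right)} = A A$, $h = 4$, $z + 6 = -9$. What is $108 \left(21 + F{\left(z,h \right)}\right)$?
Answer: $3996$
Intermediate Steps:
$z = -15$ ($z = -6 - 9 = -15$)
$F{\left(X,A \right)} = A^{2}$
$108 \left(21 + F{\left(z,h \right)}\right) = 108 \left(21 + 4^{2}\right) = 108 \left(21 + 16\right) = 108 \cdot 37 = 3996$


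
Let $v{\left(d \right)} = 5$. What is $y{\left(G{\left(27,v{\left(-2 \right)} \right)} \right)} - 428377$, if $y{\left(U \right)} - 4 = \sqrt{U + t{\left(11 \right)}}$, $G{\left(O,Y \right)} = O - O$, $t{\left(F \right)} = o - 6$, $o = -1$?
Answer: $-428373 + i \sqrt{7} \approx -4.2837 \cdot 10^{5} + 2.6458 i$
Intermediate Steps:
$t{\left(F \right)} = -7$ ($t{\left(F \right)} = -1 - 6 = -7$)
$G{\left(O,Y \right)} = 0$
$y{\left(U \right)} = 4 + \sqrt{-7 + U}$ ($y{\left(U \right)} = 4 + \sqrt{U - 7} = 4 + \sqrt{-7 + U}$)
$y{\left(G{\left(27,v{\left(-2 \right)} \right)} \right)} - 428377 = \left(4 + \sqrt{-7 + 0}\right) - 428377 = \left(4 + \sqrt{-7}\right) - 428377 = \left(4 + i \sqrt{7}\right) - 428377 = -428373 + i \sqrt{7}$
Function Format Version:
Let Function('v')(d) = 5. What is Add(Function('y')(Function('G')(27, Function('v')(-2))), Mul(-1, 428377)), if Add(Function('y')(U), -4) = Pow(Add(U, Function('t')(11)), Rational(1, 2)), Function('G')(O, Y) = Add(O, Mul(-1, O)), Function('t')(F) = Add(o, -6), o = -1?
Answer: Add(-428373, Mul(I, Pow(7, Rational(1, 2)))) ≈ Add(-4.2837e+5, Mul(2.6458, I))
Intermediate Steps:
Function('t')(F) = -7 (Function('t')(F) = Add(-1, -6) = -7)
Function('G')(O, Y) = 0
Function('y')(U) = Add(4, Pow(Add(-7, U), Rational(1, 2))) (Function('y')(U) = Add(4, Pow(Add(U, -7), Rational(1, 2))) = Add(4, Pow(Add(-7, U), Rational(1, 2))))
Add(Function('y')(Function('G')(27, Function('v')(-2))), Mul(-1, 428377)) = Add(Add(4, Pow(Add(-7, 0), Rational(1, 2))), Mul(-1, 428377)) = Add(Add(4, Pow(-7, Rational(1, 2))), -428377) = Add(Add(4, Mul(I, Pow(7, Rational(1, 2)))), -428377) = Add(-428373, Mul(I, Pow(7, Rational(1, 2))))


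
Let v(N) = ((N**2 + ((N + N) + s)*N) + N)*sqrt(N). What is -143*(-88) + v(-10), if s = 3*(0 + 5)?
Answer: 12584 + 140*I*sqrt(10) ≈ 12584.0 + 442.72*I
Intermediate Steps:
s = 15 (s = 3*5 = 15)
v(N) = sqrt(N)*(N + N**2 + N*(15 + 2*N)) (v(N) = ((N**2 + ((N + N) + 15)*N) + N)*sqrt(N) = ((N**2 + (2*N + 15)*N) + N)*sqrt(N) = ((N**2 + (15 + 2*N)*N) + N)*sqrt(N) = ((N**2 + N*(15 + 2*N)) + N)*sqrt(N) = (N + N**2 + N*(15 + 2*N))*sqrt(N) = sqrt(N)*(N + N**2 + N*(15 + 2*N)))
-143*(-88) + v(-10) = -143*(-88) + (-10)**(3/2)*(16 + 3*(-10)) = 12584 + (-10*I*sqrt(10))*(16 - 30) = 12584 - 10*I*sqrt(10)*(-14) = 12584 + 140*I*sqrt(10)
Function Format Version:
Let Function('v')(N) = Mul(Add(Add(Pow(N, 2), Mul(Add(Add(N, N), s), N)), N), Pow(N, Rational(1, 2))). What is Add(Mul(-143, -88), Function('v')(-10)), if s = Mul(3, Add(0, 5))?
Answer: Add(12584, Mul(140, I, Pow(10, Rational(1, 2)))) ≈ Add(12584., Mul(442.72, I))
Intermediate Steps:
s = 15 (s = Mul(3, 5) = 15)
Function('v')(N) = Mul(Pow(N, Rational(1, 2)), Add(N, Pow(N, 2), Mul(N, Add(15, Mul(2, N))))) (Function('v')(N) = Mul(Add(Add(Pow(N, 2), Mul(Add(Add(N, N), 15), N)), N), Pow(N, Rational(1, 2))) = Mul(Add(Add(Pow(N, 2), Mul(Add(Mul(2, N), 15), N)), N), Pow(N, Rational(1, 2))) = Mul(Add(Add(Pow(N, 2), Mul(Add(15, Mul(2, N)), N)), N), Pow(N, Rational(1, 2))) = Mul(Add(Add(Pow(N, 2), Mul(N, Add(15, Mul(2, N)))), N), Pow(N, Rational(1, 2))) = Mul(Add(N, Pow(N, 2), Mul(N, Add(15, Mul(2, N)))), Pow(N, Rational(1, 2))) = Mul(Pow(N, Rational(1, 2)), Add(N, Pow(N, 2), Mul(N, Add(15, Mul(2, N))))))
Add(Mul(-143, -88), Function('v')(-10)) = Add(Mul(-143, -88), Mul(Pow(-10, Rational(3, 2)), Add(16, Mul(3, -10)))) = Add(12584, Mul(Mul(-10, I, Pow(10, Rational(1, 2))), Add(16, -30))) = Add(12584, Mul(Mul(-10, I, Pow(10, Rational(1, 2))), -14)) = Add(12584, Mul(140, I, Pow(10, Rational(1, 2))))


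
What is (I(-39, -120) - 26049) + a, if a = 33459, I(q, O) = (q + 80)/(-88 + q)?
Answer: 941029/127 ≈ 7409.7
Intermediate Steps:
I(q, O) = (80 + q)/(-88 + q)
(I(-39, -120) - 26049) + a = ((80 - 39)/(-88 - 39) - 26049) + 33459 = (41/(-127) - 26049) + 33459 = (-1/127*41 - 26049) + 33459 = (-41/127 - 26049) + 33459 = -3308264/127 + 33459 = 941029/127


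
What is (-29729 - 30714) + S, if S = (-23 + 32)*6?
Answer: -60389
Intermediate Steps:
S = 54 (S = 9*6 = 54)
(-29729 - 30714) + S = (-29729 - 30714) + 54 = -60443 + 54 = -60389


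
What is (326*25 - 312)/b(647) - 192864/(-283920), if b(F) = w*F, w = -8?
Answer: -1826043/2186860 ≈ -0.83501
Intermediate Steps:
b(F) = -8*F
(326*25 - 312)/b(647) - 192864/(-283920) = (326*25 - 312)/((-8*647)) - 192864/(-283920) = (8150 - 312)/(-5176) - 192864*(-1/283920) = 7838*(-1/5176) + 574/845 = -3919/2588 + 574/845 = -1826043/2186860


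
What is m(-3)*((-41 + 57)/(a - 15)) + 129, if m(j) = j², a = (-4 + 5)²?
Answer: 831/7 ≈ 118.71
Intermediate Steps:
a = 1 (a = 1² = 1)
m(-3)*((-41 + 57)/(a - 15)) + 129 = (-3)²*((-41 + 57)/(1 - 15)) + 129 = 9*(16/(-14)) + 129 = 9*(16*(-1/14)) + 129 = 9*(-8/7) + 129 = -72/7 + 129 = 831/7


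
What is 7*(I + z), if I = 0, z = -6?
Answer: -42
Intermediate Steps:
7*(I + z) = 7*(0 - 6) = 7*(-6) = -42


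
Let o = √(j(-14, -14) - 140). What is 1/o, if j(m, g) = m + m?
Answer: -I*√42/84 ≈ -0.077152*I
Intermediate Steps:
j(m, g) = 2*m
o = 2*I*√42 (o = √(2*(-14) - 140) = √(-28 - 140) = √(-168) = 2*I*√42 ≈ 12.961*I)
1/o = 1/(2*I*√42) = -I*√42/84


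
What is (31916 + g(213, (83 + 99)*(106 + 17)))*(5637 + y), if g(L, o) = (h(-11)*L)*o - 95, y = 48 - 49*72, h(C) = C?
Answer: -113066870589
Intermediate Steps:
y = -3480 (y = 48 - 3528 = -3480)
g(L, o) = -95 - 11*L*o (g(L, o) = (-11*L)*o - 95 = -11*L*o - 95 = -95 - 11*L*o)
(31916 + g(213, (83 + 99)*(106 + 17)))*(5637 + y) = (31916 + (-95 - 11*213*(83 + 99)*(106 + 17)))*(5637 - 3480) = (31916 + (-95 - 11*213*182*123))*2157 = (31916 + (-95 - 11*213*22386))*2157 = (31916 + (-95 - 52450398))*2157 = (31916 - 52450493)*2157 = -52418577*2157 = -113066870589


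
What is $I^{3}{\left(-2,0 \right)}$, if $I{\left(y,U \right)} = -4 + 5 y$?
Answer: $-2744$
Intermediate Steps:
$I^{3}{\left(-2,0 \right)} = \left(-4 + 5 \left(-2\right)\right)^{3} = \left(-4 - 10\right)^{3} = \left(-14\right)^{3} = -2744$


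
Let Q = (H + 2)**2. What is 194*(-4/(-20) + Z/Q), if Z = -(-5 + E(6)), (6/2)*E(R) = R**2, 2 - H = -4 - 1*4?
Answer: 10573/360 ≈ 29.369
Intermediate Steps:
H = 10 (H = 2 - (-4 - 1*4) = 2 - (-4 - 4) = 2 - 1*(-8) = 2 + 8 = 10)
E(R) = R**2/3
Z = -7 (Z = -(-5 + (1/3)*6**2) = -(-5 + (1/3)*36) = -(-5 + 12) = -1*7 = -7)
Q = 144 (Q = (10 + 2)**2 = 12**2 = 144)
194*(-4/(-20) + Z/Q) = 194*(-4/(-20) - 7/144) = 194*(-4*(-1/20) - 7*1/144) = 194*(1/5 - 7/144) = 194*(109/720) = 10573/360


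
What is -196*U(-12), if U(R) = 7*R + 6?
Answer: 15288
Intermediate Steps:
U(R) = 6 + 7*R
-196*U(-12) = -196*(6 + 7*(-12)) = -196*(6 - 84) = -196*(-78) = 15288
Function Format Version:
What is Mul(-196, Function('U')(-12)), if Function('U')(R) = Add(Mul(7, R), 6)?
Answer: 15288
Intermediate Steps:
Function('U')(R) = Add(6, Mul(7, R))
Mul(-196, Function('U')(-12)) = Mul(-196, Add(6, Mul(7, -12))) = Mul(-196, Add(6, -84)) = Mul(-196, -78) = 15288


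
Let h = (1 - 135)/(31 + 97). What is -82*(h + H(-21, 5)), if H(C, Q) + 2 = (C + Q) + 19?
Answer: 123/32 ≈ 3.8438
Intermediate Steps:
h = -67/64 (h = -134/128 = -134*1/128 = -67/64 ≈ -1.0469)
H(C, Q) = 17 + C + Q (H(C, Q) = -2 + ((C + Q) + 19) = -2 + (19 + C + Q) = 17 + C + Q)
-82*(h + H(-21, 5)) = -82*(-67/64 + (17 - 21 + 5)) = -82*(-67/64 + 1) = -82*(-3/64) = 123/32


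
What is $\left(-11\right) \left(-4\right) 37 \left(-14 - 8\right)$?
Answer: $-35816$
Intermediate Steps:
$\left(-11\right) \left(-4\right) 37 \left(-14 - 8\right) = 44 \cdot 37 \left(-14 - 8\right) = 1628 \left(-22\right) = -35816$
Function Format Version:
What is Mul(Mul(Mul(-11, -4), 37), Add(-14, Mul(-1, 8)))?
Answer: -35816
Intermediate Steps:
Mul(Mul(Mul(-11, -4), 37), Add(-14, Mul(-1, 8))) = Mul(Mul(44, 37), Add(-14, -8)) = Mul(1628, -22) = -35816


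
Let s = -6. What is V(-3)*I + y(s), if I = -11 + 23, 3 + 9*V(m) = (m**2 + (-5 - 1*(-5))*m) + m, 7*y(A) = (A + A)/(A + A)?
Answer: 29/7 ≈ 4.1429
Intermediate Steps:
y(A) = 1/7 (y(A) = ((A + A)/(A + A))/7 = ((2*A)/((2*A)))/7 = ((2*A)*(1/(2*A)))/7 = (1/7)*1 = 1/7)
V(m) = -1/3 + m/9 + m**2/9 (V(m) = -1/3 + ((m**2 + (-5 - 1*(-5))*m) + m)/9 = -1/3 + ((m**2 + (-5 + 5)*m) + m)/9 = -1/3 + ((m**2 + 0*m) + m)/9 = -1/3 + ((m**2 + 0) + m)/9 = -1/3 + (m**2 + m)/9 = -1/3 + (m + m**2)/9 = -1/3 + (m/9 + m**2/9) = -1/3 + m/9 + m**2/9)
I = 12
V(-3)*I + y(s) = (-1/3 + (1/9)*(-3) + (1/9)*(-3)**2)*12 + 1/7 = (-1/3 - 1/3 + (1/9)*9)*12 + 1/7 = (-1/3 - 1/3 + 1)*12 + 1/7 = (1/3)*12 + 1/7 = 4 + 1/7 = 29/7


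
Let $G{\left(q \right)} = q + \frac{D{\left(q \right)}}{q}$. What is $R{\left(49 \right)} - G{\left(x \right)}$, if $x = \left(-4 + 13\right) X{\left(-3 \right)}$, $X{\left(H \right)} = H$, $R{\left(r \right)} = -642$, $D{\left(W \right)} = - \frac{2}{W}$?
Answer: $- \frac{448333}{729} \approx -615.0$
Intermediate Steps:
$x = -27$ ($x = \left(-4 + 13\right) \left(-3\right) = 9 \left(-3\right) = -27$)
$G{\left(q \right)} = q - \frac{2}{q^{2}}$ ($G{\left(q \right)} = q + \frac{\left(-2\right) \frac{1}{q}}{q} = q - \frac{2}{q^{2}}$)
$R{\left(49 \right)} - G{\left(x \right)} = -642 - \left(-27 - \frac{2}{729}\right) = -642 - - \frac{19685}{729} = -642 + \frac{19685}{729} = - \frac{448333}{729}$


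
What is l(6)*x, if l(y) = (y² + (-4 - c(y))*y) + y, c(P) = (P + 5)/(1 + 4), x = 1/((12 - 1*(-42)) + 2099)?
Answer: 24/10765 ≈ 0.0022294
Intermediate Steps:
x = 1/2153 (x = 1/((12 + 42) + 2099) = 1/(54 + 2099) = 1/2153 ≈ 0.00046447)
c(P) = 1 + P/5 (c(P) = (5 + P)/5 = (5 + P)*(⅕) = 1 + P/5)
l(y) = y + y² + y*(-5 - y/5) (l(y) = (y² + (-4 - (1 + y/5))*y) + y = (y² + (-4 + (-1 - y/5))*y) + y = (y² + (-5 - y/5)*y) + y = (y² + y*(-5 - y/5)) + y = y + y² + y*(-5 - y/5))
l(6)*x = ((⅘)*6*(-5 + 6))*(1/2153) = ((⅘)*6*1)*(1/2153) = (24/5)*(1/2153) = 24/10765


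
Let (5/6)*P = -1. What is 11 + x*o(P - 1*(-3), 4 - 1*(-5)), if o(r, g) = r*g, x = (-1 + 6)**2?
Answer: 416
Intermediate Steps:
P = -6/5 (P = (6/5)*(-1) = -6/5 ≈ -1.2000)
x = 25 (x = 5**2 = 25)
o(r, g) = g*r
11 + x*o(P - 1*(-3), 4 - 1*(-5)) = 11 + 25*((4 - 1*(-5))*(-6/5 - 1*(-3))) = 11 + 25*((4 + 5)*(-6/5 + 3)) = 11 + 25*(9*(9/5)) = 11 + 25*(81/5) = 11 + 405 = 416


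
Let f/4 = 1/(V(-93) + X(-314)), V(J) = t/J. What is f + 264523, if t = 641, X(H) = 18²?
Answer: 7801048165/29491 ≈ 2.6452e+5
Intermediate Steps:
X(H) = 324
V(J) = 641/J
f = 372/29491 (f = 4/(641/(-93) + 324) = 4/(641*(-1/93) + 324) = 4/(-641/93 + 324) = 4/(29491/93) = 4*(93/29491) = 372/29491 ≈ 0.012614)
f + 264523 = 372/29491 + 264523 = 7801048165/29491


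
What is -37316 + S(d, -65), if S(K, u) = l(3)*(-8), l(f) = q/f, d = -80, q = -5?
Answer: -111908/3 ≈ -37303.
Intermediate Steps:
l(f) = -5/f
S(K, u) = 40/3 (S(K, u) = -5/3*(-8) = 40/3)
-37316 + S(d, -65) = -37316 + 40/3 = -111908/3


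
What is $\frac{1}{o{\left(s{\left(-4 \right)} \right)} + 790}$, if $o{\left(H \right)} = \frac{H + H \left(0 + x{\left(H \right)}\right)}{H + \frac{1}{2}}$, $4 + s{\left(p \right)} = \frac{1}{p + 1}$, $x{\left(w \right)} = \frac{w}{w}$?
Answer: $\frac{23}{18222} \approx 0.0012622$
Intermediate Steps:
$x{\left(w \right)} = 1$
$s{\left(p \right)} = -4 + \frac{1}{1 + p}$ ($s{\left(p \right)} = -4 + \frac{1}{p + 1} = -4 + \frac{1}{1 + p}$)
$o{\left(H \right)} = \frac{2 H}{\frac{1}{2} + H}$ ($o{\left(H \right)} = \frac{H + H \left(0 + 1\right)}{H + \frac{1}{2}} = \frac{H + H 1}{H + \frac{1}{2}} = \frac{H + H}{\frac{1}{2} + H} = \frac{2 H}{\frac{1}{2} + H}$)
$\frac{1}{o{\left(s{\left(-4 \right)} \right)} + 790} = \frac{1}{\frac{4 \frac{-3 - -16}{1 - 4}}{1 + 2 \frac{-3 - -16}{1 - 4}} + 790} = \frac{1}{\frac{4 \frac{-3 + 16}{-3}}{1 + 2 \frac{-3 + 16}{-3}} + 790} = \frac{1}{\frac{4 \left(\left(- \frac{1}{3}\right) 13\right)}{1 + 2 \left(\left(- \frac{1}{3}\right) 13\right)} + 790} = \frac{1}{4 \left(- \frac{13}{3}\right) \frac{1}{1 + 2 \left(- \frac{13}{3}\right)} + 790} = \frac{1}{4 \left(- \frac{13}{3}\right) \frac{1}{1 - \frac{26}{3}} + 790} = \frac{1}{4 \left(- \frac{13}{3}\right) \frac{1}{- \frac{23}{3}} + 790} = \frac{1}{4 \left(- \frac{13}{3}\right) \left(- \frac{3}{23}\right) + 790} = \frac{1}{\frac{52}{23} + 790} = \frac{1}{\frac{18222}{23}} = \frac{23}{18222}$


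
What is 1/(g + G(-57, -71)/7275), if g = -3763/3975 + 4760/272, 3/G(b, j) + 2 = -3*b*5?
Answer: 12411150/205445909 ≈ 0.060411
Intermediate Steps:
G(b, j) = 3/(-2 - 15*b) (G(b, j) = 3/(-2 - 3*b*5) = 3/(-2 - 15*b))
g = 2483/150 (g = -3763*1/3975 + 4760*(1/272) = -71/75 + 35/2 = 2483/150 ≈ 16.553)
1/(g + G(-57, -71)/7275) = 1/(2483/150 - 3/(2 + 15*(-57))/7275) = 1/(2483/150 - 3/(2 - 855)*(1/7275)) = 1/(2483/150 - 3/(-853)*(1/7275)) = 1/(2483/150 - 3*(-1/853)*(1/7275)) = 1/(2483/150 + (3/853)*(1/7275)) = 1/(2483/150 + 1/2068525) = 1/(205445909/12411150) = 12411150/205445909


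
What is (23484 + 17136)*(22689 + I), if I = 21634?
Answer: 1800400260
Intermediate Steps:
(23484 + 17136)*(22689 + I) = (23484 + 17136)*(22689 + 21634) = 40620*44323 = 1800400260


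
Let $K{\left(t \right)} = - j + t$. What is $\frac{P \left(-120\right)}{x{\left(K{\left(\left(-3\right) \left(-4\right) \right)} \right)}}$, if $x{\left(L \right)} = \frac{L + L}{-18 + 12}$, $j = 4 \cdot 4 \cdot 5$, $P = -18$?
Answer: $\frac{1620}{17} \approx 95.294$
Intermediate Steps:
$j = 80$ ($j = 16 \cdot 5 = 80$)
$K{\left(t \right)} = -80 + t$ ($K{\left(t \right)} = \left(-1\right) 80 + t = -80 + t$)
$x{\left(L \right)} = - \frac{L}{3}$ ($x{\left(L \right)} = \frac{2 L}{-6} = 2 L \left(- \frac{1}{6}\right) = - \frac{L}{3}$)
$\frac{P \left(-120\right)}{x{\left(K{\left(\left(-3\right) \left(-4\right) \right)} \right)}} = \frac{\left(-18\right) \left(-120\right)}{\left(- \frac{1}{3}\right) \left(-80 - -12\right)} = \frac{2160}{\left(- \frac{1}{3}\right) \left(-80 + 12\right)} = \frac{2160}{\left(- \frac{1}{3}\right) \left(-68\right)} = \frac{2160}{\frac{68}{3}} = 2160 \cdot \frac{3}{68} = \frac{1620}{17}$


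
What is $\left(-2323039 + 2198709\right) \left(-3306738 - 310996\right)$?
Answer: $449792868220$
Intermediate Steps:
$\left(-2323039 + 2198709\right) \left(-3306738 - 310996\right) = \left(-124330\right) \left(-3617734\right) = 449792868220$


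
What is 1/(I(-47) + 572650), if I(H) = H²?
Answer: 1/574859 ≈ 1.7396e-6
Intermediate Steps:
1/(I(-47) + 572650) = 1/((-47)² + 572650) = 1/(2209 + 572650) = 1/574859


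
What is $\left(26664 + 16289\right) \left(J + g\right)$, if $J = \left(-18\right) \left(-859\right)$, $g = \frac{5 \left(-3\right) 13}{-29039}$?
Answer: $\frac{19285949101989}{29039} \approx 6.6414 \cdot 10^{8}$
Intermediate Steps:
$g = \frac{195}{29039}$ ($g = \left(-15\right) 13 \left(- \frac{1}{29039}\right) = \left(-195\right) \left(- \frac{1}{29039}\right) = \frac{195}{29039} \approx 0.0067151$)
$J = 15462$
$\left(26664 + 16289\right) \left(J + g\right) = \left(26664 + 16289\right) \left(15462 + \frac{195}{29039}\right) = 42953 \cdot \frac{449001213}{29039} = \frac{19285949101989}{29039}$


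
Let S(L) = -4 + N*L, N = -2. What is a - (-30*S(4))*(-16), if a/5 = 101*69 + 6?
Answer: 40635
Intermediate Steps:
a = 34875 (a = 5*(101*69 + 6) = 5*(6969 + 6) = 5*6975 = 34875)
S(L) = -4 - 2*L
a - (-30*S(4))*(-16) = 34875 - (-30*(-4 - 2*4))*(-16) = 34875 - (-30*(-4 - 8))*(-16) = 34875 - (-30*(-12))*(-16) = 34875 - 360*(-16) = 34875 - 1*(-5760) = 34875 + 5760 = 40635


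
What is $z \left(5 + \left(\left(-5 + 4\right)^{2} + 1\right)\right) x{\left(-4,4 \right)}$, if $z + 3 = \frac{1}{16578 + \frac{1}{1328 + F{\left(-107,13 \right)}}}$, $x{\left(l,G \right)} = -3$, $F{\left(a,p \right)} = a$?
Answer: $\frac{182171988}{2891677} \approx 62.999$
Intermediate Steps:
$z = - \frac{60723996}{20241739}$ ($z = -3 + \frac{1}{16578 + \frac{1}{1328 - 107}} = -3 + \frac{1}{16578 + \frac{1}{1221}} = -3 + \frac{1}{\frac{20241739}{1221}} = -3 + \frac{1221}{20241739} = - \frac{60723996}{20241739} \approx -2.9999$)
$z \left(5 + \left(\left(-5 + 4\right)^{2} + 1\right)\right) x{\left(-4,4 \right)} = - \frac{60723996 \left(5 + \left(\left(-5 + 4\right)^{2} + 1\right)\right) \left(-3\right)}{20241739} = - \frac{60723996 \left(5 + \left(\left(-1\right)^{2} + 1\right)\right) \left(-3\right)}{20241739} = - \frac{60723996 \left(5 + \left(1 + 1\right)\right) \left(-3\right)}{20241739} = - \frac{60723996 \left(5 + 2\right) \left(-3\right)}{20241739} = - \frac{60723996 \cdot 7 \left(-3\right)}{20241739} = \left(- \frac{60723996}{20241739}\right) \left(-21\right) = \frac{182171988}{2891677}$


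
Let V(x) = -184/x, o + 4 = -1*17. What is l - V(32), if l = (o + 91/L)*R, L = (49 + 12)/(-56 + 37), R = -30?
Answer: 362603/244 ≈ 1486.1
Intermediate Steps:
o = -21 (o = -4 - 1*17 = -4 - 17 = -21)
L = -61/19 (L = 61/(-19) = 61*(-1/19) = -61/19 ≈ -3.2105)
l = 90300/61 (l = (-21 + 91/(-61/19))*(-30) = (-21 + 91*(-19/61))*(-30) = (-21 - 1729/61)*(-30) = -3010/61*(-30) = 90300/61 ≈ 1480.3)
l - V(32) = 90300/61 - (-184)/32 = 90300/61 - 1*(-23/4) = 90300/61 + 23/4 = 362603/244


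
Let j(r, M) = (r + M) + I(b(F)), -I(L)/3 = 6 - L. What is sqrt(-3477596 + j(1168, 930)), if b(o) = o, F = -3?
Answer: 5*I*sqrt(139021) ≈ 1864.3*I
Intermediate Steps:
I(L) = -18 + 3*L (I(L) = -3*(6 - L) = -18 + 3*L)
j(r, M) = -27 + M + r (j(r, M) = (r + M) + (-18 + 3*(-3)) = (M + r) + (-18 - 9) = (M + r) - 27 = -27 + M + r)
sqrt(-3477596 + j(1168, 930)) = sqrt(-3477596 + (-27 + 930 + 1168)) = sqrt(-3477596 + 2071) = sqrt(-3475525) = 5*I*sqrt(139021)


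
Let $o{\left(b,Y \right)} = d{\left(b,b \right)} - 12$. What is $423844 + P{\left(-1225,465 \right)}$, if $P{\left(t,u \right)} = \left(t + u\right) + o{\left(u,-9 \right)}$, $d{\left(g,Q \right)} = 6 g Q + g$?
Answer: $1720887$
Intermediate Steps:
$d{\left(g,Q \right)} = g + 6 Q g$ ($d{\left(g,Q \right)} = 6 Q g + g = g + 6 Q g$)
$o{\left(b,Y \right)} = -12 + b \left(1 + 6 b\right)$ ($o{\left(b,Y \right)} = b \left(1 + 6 b\right) - 12 = -12 + b \left(1 + 6 b\right)$)
$P{\left(t,u \right)} = -12 + t + u + u \left(1 + 6 u\right)$ ($P{\left(t,u \right)} = \left(t + u\right) + \left(-12 + u \left(1 + 6 u\right)\right) = -12 + t + u + u \left(1 + 6 u\right)$)
$423844 + P{\left(-1225,465 \right)} = 423844 + \left(-12 - 1225 + 465 + 465 \left(1 + 6 \cdot 465\right)\right) = 423844 + \left(-12 - 1225 + 465 + 465 \left(1 + 2790\right)\right) = 423844 + \left(-12 - 1225 + 465 + 465 \cdot 2791\right) = 423844 + \left(-12 - 1225 + 465 + 1297815\right) = 423844 + 1297043 = 1720887$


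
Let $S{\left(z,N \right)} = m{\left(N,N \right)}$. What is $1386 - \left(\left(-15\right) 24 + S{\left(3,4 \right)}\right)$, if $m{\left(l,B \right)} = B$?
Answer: $1742$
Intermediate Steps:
$S{\left(z,N \right)} = N$
$1386 - \left(\left(-15\right) 24 + S{\left(3,4 \right)}\right) = 1386 - \left(\left(-15\right) 24 + 4\right) = 1386 - \left(-360 + 4\right) = 1386 - -356 = 1386 + 356 = 1742$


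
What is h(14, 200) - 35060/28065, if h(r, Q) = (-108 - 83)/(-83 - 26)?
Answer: 307775/611817 ≈ 0.50305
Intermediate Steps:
h(r, Q) = 191/109 (h(r, Q) = -191/(-109) = -191*(-1/109) = 191/109)
h(14, 200) - 35060/28065 = 191/109 - 35060/28065 = 191/109 - 35060*1/28065 = 191/109 - 7012/5613 = 307775/611817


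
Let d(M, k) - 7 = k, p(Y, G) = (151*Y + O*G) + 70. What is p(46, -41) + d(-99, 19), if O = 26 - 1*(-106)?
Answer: 1630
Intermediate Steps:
O = 132 (O = 26 + 106 = 132)
p(Y, G) = 70 + 132*G + 151*Y (p(Y, G) = (151*Y + 132*G) + 70 = (132*G + 151*Y) + 70 = 70 + 132*G + 151*Y)
d(M, k) = 7 + k
p(46, -41) + d(-99, 19) = (70 + 132*(-41) + 151*46) + (7 + 19) = (70 - 5412 + 6946) + 26 = 1604 + 26 = 1630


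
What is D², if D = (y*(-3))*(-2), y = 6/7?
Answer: 1296/49 ≈ 26.449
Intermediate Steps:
y = 6/7 (y = 6*(⅐) = 6/7 ≈ 0.85714)
D = 36/7 (D = ((6/7)*(-3))*(-2) = -18/7*(-2) = 36/7 ≈ 5.1429)
D² = (36/7)² = 1296/49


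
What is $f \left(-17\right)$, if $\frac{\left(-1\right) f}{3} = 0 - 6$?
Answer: $-306$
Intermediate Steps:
$f = 18$ ($f = - 3 \left(0 - 6\right) = \left(-3\right) \left(-6\right) = 18$)
$f \left(-17\right) = 18 \left(-17\right) = -306$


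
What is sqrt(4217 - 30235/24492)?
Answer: sqrt(632215235067)/12246 ≈ 64.929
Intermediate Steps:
sqrt(4217 - 30235/24492) = sqrt(103252529/24492) = sqrt(632215235067)/12246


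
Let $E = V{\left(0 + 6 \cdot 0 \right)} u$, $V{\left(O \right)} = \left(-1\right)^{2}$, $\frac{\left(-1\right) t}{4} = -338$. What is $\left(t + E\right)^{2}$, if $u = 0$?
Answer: $1827904$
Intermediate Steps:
$t = 1352$ ($t = \left(-4\right) \left(-338\right) = 1352$)
$V{\left(O \right)} = 1$
$E = 0$ ($E = 1 \cdot 0 = 0$)
$\left(t + E\right)^{2} = \left(1352 + 0\right)^{2} = 1352^{2} = 1827904$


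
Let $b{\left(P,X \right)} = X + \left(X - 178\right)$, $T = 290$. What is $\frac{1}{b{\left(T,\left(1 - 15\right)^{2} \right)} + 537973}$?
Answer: $\frac{1}{538187} \approx 1.8581 \cdot 10^{-6}$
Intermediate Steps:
$b{\left(P,X \right)} = -178 + 2 X$ ($b{\left(P,X \right)} = X + \left(-178 + X\right) = -178 + 2 X$)
$\frac{1}{b{\left(T,\left(1 - 15\right)^{2} \right)} + 537973} = \frac{1}{\left(-178 + 2 \left(1 - 15\right)^{2}\right) + 537973} = \frac{1}{\left(-178 + 2 \left(-14\right)^{2}\right) + 537973} = \frac{1}{\left(-178 + 2 \cdot 196\right) + 537973} = \frac{1}{\left(-178 + 392\right) + 537973} = \frac{1}{214 + 537973} = \frac{1}{538187}$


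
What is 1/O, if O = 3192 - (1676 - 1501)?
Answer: 1/3017 ≈ 0.00033145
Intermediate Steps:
O = 3017 (O = 3192 - 1*175 = 3192 - 175 = 3017)
1/O = 1/3017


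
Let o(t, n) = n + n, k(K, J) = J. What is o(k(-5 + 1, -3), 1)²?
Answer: 4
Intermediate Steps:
o(t, n) = 2*n
o(k(-5 + 1, -3), 1)² = (2*1)² = 2² = 4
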